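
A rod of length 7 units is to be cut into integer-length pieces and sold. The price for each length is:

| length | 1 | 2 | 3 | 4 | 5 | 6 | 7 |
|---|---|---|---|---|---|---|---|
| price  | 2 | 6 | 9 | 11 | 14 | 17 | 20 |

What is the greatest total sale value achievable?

21

Consider every possible first cut. R[k] is the best of p[i]+R[k−i] over all sellable i≤k.
R[1] = 2
R[2] = max(2+2, 6+0) = 6
R[3] = max(2+6, 6+2, 9+0) = 9
R[4] = max(2+9, 6+6, 9+2, 11+0) = 12
R[5] = max(2+12, 6+9, 9+6, 11+2, 14+0) = 15
R[6] = max(2+15, 6+12, 9+9, 11+6, 14+2, 17+0) = 18
R[7] = max(2+18, 6+15, 9+12, …, 17+2, 20+0) = 21
One optimal cutting: 3 + 2 + 2 → €9 + €6 + €6 = €21.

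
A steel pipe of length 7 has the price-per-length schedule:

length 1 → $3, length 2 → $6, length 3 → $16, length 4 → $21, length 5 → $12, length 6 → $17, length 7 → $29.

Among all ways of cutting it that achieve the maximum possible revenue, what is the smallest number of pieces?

2

Consider every possible first cut. r[k] is the best of p[i]+r[k−i] over all sellable i≤k.
r[1] = 3
r[2] = 6  (first piece 1, then r[1]=3)
r[3] = 16
r[4] = 21
r[5] = 24  (first piece 1, then r[4]=21)
r[6] = 32  (first piece 3, then r[3]=16)
r[7] = 37  (first piece 3, then r[4]=21)
Maximum revenue is $37.
Now minimize piece count subject to staying optimal: for each k, pieces[k] = 1 + min over i with p[i]+r[k−i]=r[k] of pieces[k−i].
pieces[4] = 1
pieces[5] = 2
pieces[6] = 2
pieces[7] = 2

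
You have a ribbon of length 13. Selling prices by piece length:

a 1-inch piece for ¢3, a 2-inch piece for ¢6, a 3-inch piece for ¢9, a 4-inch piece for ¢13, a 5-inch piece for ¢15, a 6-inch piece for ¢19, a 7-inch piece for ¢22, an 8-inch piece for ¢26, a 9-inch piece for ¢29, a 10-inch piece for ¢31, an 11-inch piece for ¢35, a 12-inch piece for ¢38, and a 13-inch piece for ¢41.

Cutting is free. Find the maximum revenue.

Build R[k] bottom-up: R[k] = max over allowed piece i of (p[i] + R[k−i]).
R[1] = 3
R[2] = 6  (first piece 1, then R[1]=3)
R[3] = 9  (first piece 1, then R[2]=6)
R[4] = 13
R[5] = 16  (first piece 1, then R[4]=13)
R[6] = 19  (first piece 1, then R[5]=16)
R[7] = 22  (first piece 1, then R[6]=19)
R[8] = 26  (first piece 4, then R[4]=13)
R[9] = 29  (first piece 1, then R[8]=26)
R[10] = 32  (first piece 1, then R[9]=29)
R[11] = 35  (first piece 1, then R[10]=32)
R[12] = 39  (first piece 4, then R[8]=26)
R[13] = 42  (first piece 1, then R[12]=39)
One optimal cutting: 4 + 4 + 4 + 1 → ¢13 + ¢13 + ¢13 + ¢3 = ¢42.

42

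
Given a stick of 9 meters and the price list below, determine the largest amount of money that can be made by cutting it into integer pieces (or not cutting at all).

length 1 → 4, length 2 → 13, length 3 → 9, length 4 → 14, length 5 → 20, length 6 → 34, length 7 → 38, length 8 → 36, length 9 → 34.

56

Let R[k] be the best obtainable value from length k. For each k, try every first piece i and keep the best of price[i] + R[k−i].
R[1] = 4
R[2] = 13
R[3] = 17  (first piece 1, then R[2]=13)
R[4] = 26  (first piece 2, then R[2]=13)
R[5] = 30  (first piece 1, then R[4]=26)
R[6] = 39  (first piece 2, then R[4]=26)
R[7] = 43  (first piece 1, then R[6]=39)
R[8] = 52  (first piece 2, then R[6]=39)
R[9] = 56  (first piece 1, then R[8]=52)
One optimal cutting: 2 + 2 + 2 + 2 + 1 → 13 + 13 + 13 + 13 + 4 = 56.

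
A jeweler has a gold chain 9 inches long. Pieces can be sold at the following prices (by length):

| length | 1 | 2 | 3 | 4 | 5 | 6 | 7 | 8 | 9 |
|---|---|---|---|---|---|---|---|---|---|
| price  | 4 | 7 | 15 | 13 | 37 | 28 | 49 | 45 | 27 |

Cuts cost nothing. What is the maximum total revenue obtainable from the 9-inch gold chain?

Let v[k] be the best obtainable value from length k. For each k, try every first piece i and keep the best of price[i] + v[k−i].
v[1] = 4
v[2] = max(4+4, 7+0) = 8
v[3] = max(4+8, 7+4, 15+0) = 15
v[4] = max(4+15, 7+8, 15+4, 13+0) = 19
v[5] = max(4+19, 7+15, 15+8, 13+4, 37+0) = 37
v[6] = max(4+37, 7+19, 15+15, 13+8, 37+4, 28+0) = 41
v[7] = max(4+41, 7+37, 15+19, …, 28+4, 49+0) = 49
v[8] = max(4+49, 7+41, 15+37, …, 49+4, 45+0) = 53
v[9] = max(4+53, 7+49, 15+41, …, 45+4, 27+0) = 57
One optimal cutting: 7 + 1 + 1 → $49 + $4 + $4 = $57.

57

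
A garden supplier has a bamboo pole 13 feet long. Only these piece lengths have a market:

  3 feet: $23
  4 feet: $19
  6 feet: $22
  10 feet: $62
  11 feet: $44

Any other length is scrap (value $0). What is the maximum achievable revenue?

92

Consider every possible first cut. r[k] is the best of p[i]+r[k−i] over all sellable i≤k.
r[1] = 0
r[2] = 0
r[3] = 23
r[4] = 23
r[5] = 23
r[6] = 46  (first piece 3, then r[3]=23)
r[7] = 46
r[8] = 46
r[9] = 69  (first piece 3, then r[6]=46)
r[10] = 69
r[11] = 69
r[12] = 92  (first piece 3, then r[9]=69)
r[13] = 92
One optimal cutting: pieces 3 + 3 + 3 + 3 with 1 foot of scrap → $92.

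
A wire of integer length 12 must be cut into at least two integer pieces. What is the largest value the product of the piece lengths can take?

81

Define g[k] = max over 1≤i<k of i · max(k−i, g[k−i]); the inner max lets the remainder stay uncut if that's better.
g[2] = 1·max(1,0) = 1·1 = 1
g[3] = 1·max(2,1) = 1·2 = 2
g[4] = 2·max(2,1) = 2·2 = 4
g[5] = 2·max(3,2) = 2·3 = 6
g[6] = 3·max(3,2) = 3·3 = 9
g[7] = 2·max(5,6) = 2·6 = 12
g[8] = 2·max(6,9) = 2·9 = 18
g[9] = 3·max(6,9) = 3·9 = 27
g[10] = 2·max(8,18) = 2·18 = 36
g[11] = 2·max(9,27) = 2·27 = 54
g[12] = 3·max(9,27) = 3·27 = 81
One optimal split: 3 + 3 + 3 + 3; product 3·3·3·3 = 81.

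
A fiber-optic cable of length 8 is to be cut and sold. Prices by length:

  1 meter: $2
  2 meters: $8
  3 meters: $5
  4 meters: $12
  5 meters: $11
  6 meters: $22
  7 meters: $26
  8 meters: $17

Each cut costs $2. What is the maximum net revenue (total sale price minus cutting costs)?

Consider every possible first cut. net[k] is the best of p[i]+net[k−i] over all sellable i≤k, charging 2 whenever i<k.
net[1] = 2
net[2] = 8
net[3] = 8  (first piece 1, then net[2]=8)
net[4] = 14  (first piece 2, then net[2]=8)
net[5] = 14  (first piece 1, then net[4]=14)
net[6] = 22
net[7] = 26
net[8] = 28  (first piece 2, then net[6]=22)
One optimal plan: pieces 6 + 2 (1 cut) → $30 − $2 = $28.

28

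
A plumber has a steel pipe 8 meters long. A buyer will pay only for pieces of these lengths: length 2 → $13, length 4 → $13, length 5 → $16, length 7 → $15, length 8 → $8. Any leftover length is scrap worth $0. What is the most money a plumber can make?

52

Build f[k] bottom-up: f[k] = max over allowed piece i of (p[i] + f[k−i]).
f[1] = 0
f[2] = 13
f[3] = 13
f[4] = max(13+13, 13+0) = 26
f[5] = max(13+13, 13+0, 16+0) = 26
f[6] = max(13+26, 13+13, 16+0) = 39
f[7] = max(13+26, 13+13, 16+13, 15+0) = 39
f[8] = max(13+39, 13+26, 16+13, 15+0, 8+0) = 52
One optimal cutting: 2 + 2 + 2 + 2 → $52.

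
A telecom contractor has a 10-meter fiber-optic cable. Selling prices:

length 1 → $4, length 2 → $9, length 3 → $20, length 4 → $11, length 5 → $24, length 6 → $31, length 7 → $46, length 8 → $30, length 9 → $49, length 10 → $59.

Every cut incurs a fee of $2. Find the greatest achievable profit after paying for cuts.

64

Build v[k] bottom-up: v[k] = max over allowed piece i of (p[i] + v[k−i]) − 2 per cut.
v[1] = 4
v[2] = max(4+4-2, 9+0) = 9
v[3] = max(4+9-2, 9+4-2, 20+0) = 20
v[4] = max(4+20-2, 9+9-2, 20+4-2, 11+0) = 22
v[5] = max(4+22-2, 9+20-2, 20+9-2, 11+4-2, 24+0) = 27
v[6] = max(4+27-2, 9+22-2, 20+20-2, 11+9-2, 24+4-2, 31+0) = 38
v[7] = max(4+38-2, 9+27-2, 20+22-2, …, 31+4-2, 46+0) = 46
v[8] = max(4+46-2, 9+38-2, 20+27-2, …, 46+4-2, 30+0) = 48
v[9] = max(4+48-2, 9+46-2, 20+38-2, …, 30+4-2, 49+0) = 56
v[10] = max(4+56-2, 9+48-2, 20+46-2, …, 49+4-2, 59+0) = 64
One optimal plan: pieces 7 + 3 (1 cut) → $66 − $2 = $64.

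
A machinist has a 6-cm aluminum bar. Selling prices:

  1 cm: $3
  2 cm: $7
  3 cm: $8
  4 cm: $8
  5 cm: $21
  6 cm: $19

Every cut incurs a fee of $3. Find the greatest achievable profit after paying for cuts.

Build v[k] bottom-up: v[k] = max over allowed piece i of (p[i] + v[k−i]) − 3 per cut.
v[1] = 3
v[2] = max(3+3-3, 7+0) = 7
v[3] = max(3+7-3, 7+3-3, 8+0) = 8
v[4] = max(3+8-3, 7+7-3, 8+3-3, 8+0) = 11
v[5] = max(3+11-3, 7+8-3, 8+7-3, 8+3-3, 21+0) = 21
v[6] = max(3+21-3, 7+11-3, 8+8-3, 8+7-3, 21+3-3, 19+0) = 21
One optimal plan: pieces 5 + 1 (1 cut) → $24 − $3 = $21.

21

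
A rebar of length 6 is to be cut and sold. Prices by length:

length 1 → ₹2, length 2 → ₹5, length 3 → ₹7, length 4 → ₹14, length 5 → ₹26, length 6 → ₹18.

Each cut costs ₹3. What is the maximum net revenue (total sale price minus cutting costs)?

25

Consider every possible first cut. v[k] is the best of p[i]+v[k−i] over all sellable i≤k, charging 3 whenever i<k.
v[1] = 2
v[2] = max(2+2-3, 5+0) = 5
v[3] = max(2+5-3, 5+2-3, 7+0) = 7
v[4] = max(2+7-3, 5+5-3, 7+2-3, 14+0) = 14
v[5] = max(2+14-3, 5+7-3, 7+5-3, 14+2-3, 26+0) = 26
v[6] = max(2+26-3, 5+14-3, 7+7-3, 14+5-3, 26+2-3, 18+0) = 25
One optimal plan: pieces 5 + 1 (1 cut) → ₹28 − ₹3 = ₹25.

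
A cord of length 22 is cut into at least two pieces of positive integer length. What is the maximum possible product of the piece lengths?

Define P[k] = max over 1≤i<k of i · max(k−i, P[k−i]); the inner max lets the remainder stay uncut if that's better.
P[2] = 1×max(1,0) = 1×1 = 1
P[3] = 1×max(2,1) = 1×2 = 2
P[4] = 2×max(2,1) = 2×2 = 4
P[5] = 2×max(3,2) = 2×3 = 6
P[6] = 3×max(3,2) = 3×3 = 9
P[7] = 2×max(5,6) = 2×6 = 12
P[8] = 2×max(6,9) = 2×9 = 18
P[9] = 3×max(6,9) = 3×9 = 27
P[10] = 2×max(8,18) = 2×18 = 36
P[11] = 2×max(9,27) = 2×27 = 54
P[12] = 3×max(9,27) = 3×27 = 81
P[13] = 2×max(11,54) = 2×54 = 108
P[14] = 2×max(12,81) = 2×81 = 162
P[15] = 3×max(12,81) = 3×81 = 243
P[16] = 2×max(14,162) = 2×162 = 324
P[17] = 2×max(15,243) = 2×243 = 486
P[18] = 3×max(15,243) = 3×243 = 729
P[19] = 2×max(17,486) = 2×486 = 972
P[20] = 2×max(18,729) = 2×729 = 1458
P[21] = 3×max(18,729) = 3×729 = 2187
P[22] = 2×max(20,1458) = 2×1458 = 2916
One optimal split: 3 + 3 + 3 + 3 + 3 + 3 + 2 + 2; product 3×3×3×3×3×3×2×2 = 2916.

2916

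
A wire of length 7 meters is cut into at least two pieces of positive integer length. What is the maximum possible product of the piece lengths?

Fill P[k] for k=2..7: at each k try every first piece i and multiply by the better of (k−i) uncut or P[k−i].
P[2] = 1×max(1,0) = 1×1 = 1
P[3] = 1×max(2,1) = 1×2 = 2
P[4] = 2×max(2,1) = 2×2 = 4
P[5] = 2×max(3,2) = 2×3 = 6
P[6] = 3×max(3,2) = 3×3 = 9
P[7] = 2×max(5,6) = 2×6 = 12
One optimal split: 3 + 2 + 2; product 3×2×2 = 12.

12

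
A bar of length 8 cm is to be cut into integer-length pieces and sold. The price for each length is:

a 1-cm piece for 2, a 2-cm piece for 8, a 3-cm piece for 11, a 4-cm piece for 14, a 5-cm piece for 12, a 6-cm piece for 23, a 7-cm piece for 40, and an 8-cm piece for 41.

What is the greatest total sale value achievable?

42

Consider every possible first cut. r[k] is the best of p[i]+r[k−i] over all sellable i≤k.
r[1] = 2
r[2] = max(2+2, 8+0) = 8
r[3] = max(2+8, 8+2, 11+0) = 11
r[4] = max(2+11, 8+8, 11+2, 14+0) = 16
r[5] = max(2+16, 8+11, 11+8, 14+2, 12+0) = 19
r[6] = max(2+19, 8+16, 11+11, 14+8, 12+2, 23+0) = 24
r[7] = max(2+24, 8+19, 11+16, …, 23+2, 40+0) = 40
r[8] = max(2+40, 8+24, 11+19, …, 40+2, 41+0) = 42
One optimal cutting: 7 + 1 → 40 + 2 = 42.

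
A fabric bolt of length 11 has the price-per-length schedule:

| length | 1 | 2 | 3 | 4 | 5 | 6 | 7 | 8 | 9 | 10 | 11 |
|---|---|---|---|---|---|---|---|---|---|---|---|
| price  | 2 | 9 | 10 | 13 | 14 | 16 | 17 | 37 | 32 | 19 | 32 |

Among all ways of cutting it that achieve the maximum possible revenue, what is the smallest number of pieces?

3

Let r[k] be the best obtainable value from length k. For each k, try every first piece i and keep the best of price[i] + r[k−i].
r[1] = 2
r[2] = max(2+2, 9+0) = 9
r[3] = max(2+9, 9+2, 10+0) = 11
r[4] = max(2+11, 9+9, 10+2, 13+0) = 18
r[5] = max(2+18, 9+11, 10+9, 13+2, 14+0) = 20
r[6] = max(2+20, 9+18, 10+11, 13+9, 14+2, 16+0) = 27
r[7] = max(2+27, 9+20, 10+18, …, 16+2, 17+0) = 29
r[8] = max(2+29, 9+27, 10+20, …, 17+2, 37+0) = 37
r[9] = max(2+37, 9+29, 10+27, …, 37+2, 32+0) = 39
r[10] = max(2+39, 9+37, 10+29, …, 32+2, 19+0) = 46
r[11] = max(2+46, 9+39, 10+37, …, 19+2, 32+0) = 48
Maximum revenue is $48.
Now minimize piece count subject to staying optimal: for each k, pieces[k] = 1 + min over i with p[i]+r[k−i]=r[k] of pieces[k−i].
pieces[8] = 1
pieces[9] = 2
pieces[10] = 2
pieces[11] = 3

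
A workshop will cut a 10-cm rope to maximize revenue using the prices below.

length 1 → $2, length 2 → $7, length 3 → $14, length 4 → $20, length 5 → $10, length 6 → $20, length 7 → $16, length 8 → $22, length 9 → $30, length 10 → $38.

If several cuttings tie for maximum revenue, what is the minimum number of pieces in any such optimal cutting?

3

Consider every possible first cut. r[k] is the best of p[i]+r[k−i] over all sellable i≤k.
r[1] = 2
r[2] = max(2+2, 7+0) = 7
r[3] = max(2+7, 7+2, 14+0) = 14
r[4] = max(2+14, 7+7, 14+2, 20+0) = 20
r[5] = max(2+20, 7+14, 14+7, 20+2, 10+0) = 22
r[6] = max(2+22, 7+20, 14+14, 20+7, 10+2, 20+0) = 28
r[7] = max(2+28, 7+22, 14+20, …, 20+2, 16+0) = 34
r[8] = max(2+34, 7+28, 14+22, …, 16+2, 22+0) = 40
r[9] = max(2+40, 7+34, 14+28, …, 22+2, 30+0) = 42
r[10] = max(2+42, 7+40, 14+34, …, 30+2, 38+0) = 48
Maximum revenue is $48.
Now minimize piece count subject to staying optimal: for each k, pieces[k] = 1 + min over i with p[i]+r[k−i]=r[k] of pieces[k−i].
pieces[7] = 2
pieces[8] = 2
pieces[9] = 3
pieces[10] = 3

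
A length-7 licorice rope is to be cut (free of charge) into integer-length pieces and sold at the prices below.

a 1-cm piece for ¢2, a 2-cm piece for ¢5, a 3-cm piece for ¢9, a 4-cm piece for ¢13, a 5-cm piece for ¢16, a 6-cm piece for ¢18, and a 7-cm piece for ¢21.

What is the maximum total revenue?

Consider every possible first cut. v[k] is the best of p[i]+v[k−i] over all sellable i≤k.
v[1] = 2
v[2] = max(2+2, 5+0) = 5
v[3] = max(2+5, 5+2, 9+0) = 9
v[4] = max(2+9, 5+5, 9+2, 13+0) = 13
v[5] = max(2+13, 5+9, 9+5, 13+2, 16+0) = 16
v[6] = max(2+16, 5+13, 9+9, 13+5, 16+2, 18+0) = 18
v[7] = max(2+18, 5+16, 9+13, …, 18+2, 21+0) = 22
One optimal cutting: 4 + 3 → ¢13 + ¢9 = ¢22.

22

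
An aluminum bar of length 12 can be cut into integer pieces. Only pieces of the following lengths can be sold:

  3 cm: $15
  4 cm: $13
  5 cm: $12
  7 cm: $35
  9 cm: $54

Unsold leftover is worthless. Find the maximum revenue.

69

Consider every possible first cut. r[k] is the best of p[i]+r[k−i] over all sellable i≤k.
r[1] = 0
r[2] = 0
r[3] = 15
r[4] = max(15+0, 13+0) = 15
r[5] = max(15+0, 13+0, 12+0) = 15
r[6] = max(15+15, 13+0, 12+0) = 30
r[7] = max(15+15, 13+15, 12+0, 35+0) = 35
r[8] = max(15+15, 13+15, 12+15, 35+0) = 35
r[9] = max(15+30, 13+15, 12+15, 35+0, 54+0) = 54
r[10] = max(15+35, 13+30, 12+15, 35+15, 54+0) = 54
r[11] = max(15+35, 13+35, 12+30, 35+15, 54+0) = 54
r[12] = max(15+54, 13+35, 12+35, 35+15, 54+15) = 69
One optimal cutting: 9 + 3 → $69.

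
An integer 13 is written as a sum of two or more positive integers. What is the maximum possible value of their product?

108

Let g[k] be the best product for length k (with at least one cut). For each first piece i, the rest contributes max(k−i, g[k−i]).
g[2] = 1·max(1,0) = 1·1 = 1
g[3] = 1·max(2,1) = 1·2 = 2
g[4] = 2·max(2,1) = 2·2 = 4
g[5] = 2·max(3,2) = 2·3 = 6
g[6] = 3·max(3,2) = 3·3 = 9
g[7] = 2·max(5,6) = 2·6 = 12
g[8] = 2·max(6,9) = 2·9 = 18
g[9] = 3·max(6,9) = 3·9 = 27
g[10] = 2·max(8,18) = 2·18 = 36
g[11] = 2·max(9,27) = 2·27 = 54
g[12] = 3·max(9,27) = 3·27 = 81
g[13] = 2·max(11,54) = 2·54 = 108
One optimal split: 3 + 3 + 3 + 2 + 2; product 3·3·3·2·2 = 108.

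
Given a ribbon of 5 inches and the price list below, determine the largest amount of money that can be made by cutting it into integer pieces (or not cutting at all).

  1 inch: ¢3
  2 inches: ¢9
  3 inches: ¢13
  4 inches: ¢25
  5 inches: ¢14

Let best[k] be the best obtainable value from length k. For each k, try every first piece i and keep the best of price[i] + best[k−i].
best[1] = 3
best[2] = 9
best[3] = 13
best[4] = 25
best[5] = 28  (first piece 1, then best[4]=25)
One optimal cutting: 4 + 1 → ¢25 + ¢3 = ¢28.

28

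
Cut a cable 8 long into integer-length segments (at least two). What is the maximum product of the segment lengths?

Let f[k] be the best product for length k (with at least one cut). For each first piece i, the rest contributes max(k−i, f[k−i]).
f[2] = 1*max(1,0) = 1*1 = 1
f[3] = 1*max(2,1) = 1*2 = 2
f[4] = 2*max(2,1) = 2*2 = 4
f[5] = 2*max(3,2) = 2*3 = 6
f[6] = 3*max(3,2) = 3*3 = 9
f[7] = 2*max(5,6) = 2*6 = 12
f[8] = 2*max(6,9) = 2*9 = 18
One optimal split: 3 + 3 + 2; product 3*3*2 = 18.

18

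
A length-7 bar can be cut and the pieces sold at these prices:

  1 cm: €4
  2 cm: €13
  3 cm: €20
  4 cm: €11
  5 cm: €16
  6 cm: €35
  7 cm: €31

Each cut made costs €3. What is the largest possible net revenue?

Build net[k] bottom-up: net[k] = max over allowed piece i of (p[i] + net[k−i]) − 3 per cut.
net[1] = 4
net[2] = 13
net[3] = 20
net[4] = 23  (first piece 2, then net[2]=13)
net[5] = 30  (first piece 2, then net[3]=20)
net[6] = 37  (first piece 3, then net[3]=20)
net[7] = 40  (first piece 2, then net[5]=30)
One optimal plan: pieces 3 + 2 + 2 (2 cuts) → €46 − €6 = €40.

40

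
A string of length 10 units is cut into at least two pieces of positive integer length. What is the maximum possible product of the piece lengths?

36

Fill prod[k] for k=2..10: at each k try every first piece i and multiply by the better of (k−i) uncut or prod[k−i].
prod[2] = 1*max(1,0) = 1*1 = 1
prod[3] = 1*max(2,1) = 1*2 = 2
prod[4] = 2*max(2,1) = 2*2 = 4
prod[5] = 2*max(3,2) = 2*3 = 6
prod[6] = 3*max(3,2) = 3*3 = 9
prod[7] = 2*max(5,6) = 2*6 = 12
prod[8] = 2*max(6,9) = 2*9 = 18
prod[9] = 3*max(6,9) = 3*9 = 27
prod[10] = 2*max(8,18) = 2*18 = 36
One optimal split: 3 + 3 + 2 + 2; product 3*3*2*2 = 36.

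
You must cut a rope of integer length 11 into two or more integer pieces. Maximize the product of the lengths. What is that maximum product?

Let P[k] be the best product for length k (with at least one cut). For each first piece i, the rest contributes max(k−i, P[k−i]).
P[2] = 1*max(1,0) = 1*1 = 1
P[3] = 1*max(2,1) = 1*2 = 2
P[4] = 2*max(2,1) = 2*2 = 4
P[5] = 2*max(3,2) = 2*3 = 6
P[6] = 3*max(3,2) = 3*3 = 9
P[7] = 2*max(5,6) = 2*6 = 12
P[8] = 2*max(6,9) = 2*9 = 18
P[9] = 3*max(6,9) = 3*9 = 27
P[10] = 2*max(8,18) = 2*18 = 36
P[11] = 2*max(9,27) = 2*27 = 54
One optimal split: 3 + 3 + 3 + 2; product 3*3*3*2 = 54.

54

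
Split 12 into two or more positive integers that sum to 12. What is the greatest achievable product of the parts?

Let P[k] be the best product for length k (with at least one cut). For each first piece i, the rest contributes max(k−i, P[k−i]).
Small cases: P[2]=1, P[3]=2, P[4]=4, P[5]=6, P[6]=9, P[7]=12.
P[8] = 2·max(6,9) = 2·9 = 18
P[9] = 3·max(6,9) = 3·9 = 27
P[10] = 2·max(8,18) = 2·18 = 36
P[11] = 2·max(9,27) = 2·27 = 54
P[12] = 3·max(9,27) = 3·27 = 81
One optimal split: 3 + 3 + 3 + 3; product 3·3·3·3 = 81.

81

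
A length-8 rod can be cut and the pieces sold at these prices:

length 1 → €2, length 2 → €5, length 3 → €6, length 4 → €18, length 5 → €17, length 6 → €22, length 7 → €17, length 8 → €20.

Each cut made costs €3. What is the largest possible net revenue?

Build r[k] bottom-up: r[k] = max over allowed piece i of (p[i] + r[k−i]) − 3 per cut.
r[1] = 2
r[2] = max(2+2-3, 5+0) = 5
r[3] = max(2+5-3, 5+2-3, 6+0) = 6
r[4] = max(2+6-3, 5+5-3, 6+2-3, 18+0) = 18
r[5] = max(2+18-3, 5+6-3, 6+5-3, 18+2-3, 17+0) = 17
r[6] = max(2+17-3, 5+18-3, 6+6-3, 18+5-3, 17+2-3, 22+0) = 22
r[7] = max(2+22-3, 5+17-3, 6+18-3, …, 22+2-3, 17+0) = 21
r[8] = max(2+21-3, 5+22-3, 6+17-3, …, 17+2-3, 20+0) = 33
One optimal plan: pieces 4 + 4 (1 cut) → €36 − €3 = €33.

33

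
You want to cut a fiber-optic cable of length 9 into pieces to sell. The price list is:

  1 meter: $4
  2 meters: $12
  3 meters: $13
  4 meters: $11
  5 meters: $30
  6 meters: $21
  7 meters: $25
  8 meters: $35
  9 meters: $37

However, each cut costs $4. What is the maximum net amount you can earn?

Build r[k] bottom-up: r[k] = max over allowed piece i of (p[i] + r[k−i]) − 4 per cut.
r[1] = 4
r[2] = max(4+4-4, 12+0) = 12
r[3] = max(4+12-4, 12+4-4, 13+0) = 13
r[4] = max(4+13-4, 12+12-4, 13+4-4, 11+0) = 20
r[5] = max(4+20-4, 12+13-4, 13+12-4, 11+4-4, 30+0) = 30
r[6] = max(4+30-4, 12+20-4, 13+13-4, 11+12-4, 30+4-4, 21+0) = 30
r[7] = max(4+30-4, 12+30-4, 13+20-4, …, 21+4-4, 25+0) = 38
r[8] = max(4+38-4, 12+30-4, 13+30-4, …, 25+4-4, 35+0) = 39
r[9] = max(4+39-4, 12+38-4, 13+30-4, …, 35+4-4, 37+0) = 46
One optimal plan: pieces 5 + 2 + 2 (2 cuts) → $54 − $8 = $46.

46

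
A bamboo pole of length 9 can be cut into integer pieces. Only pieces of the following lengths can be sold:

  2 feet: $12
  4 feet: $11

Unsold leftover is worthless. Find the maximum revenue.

Build f[k] bottom-up: f[k] = max over allowed piece i of (p[i] + f[k−i]).
f[1] = 0
f[2] = 12
f[3] = 12
f[4] = max(12+12, 11+0) = 24
f[5] = max(12+12, 11+0) = 24
f[6] = max(12+24, 11+12) = 36
f[7] = max(12+24, 11+12) = 36
f[8] = max(12+36, 11+24) = 48
f[9] = max(12+36, 11+24) = 48
One optimal cutting: pieces 2 + 2 + 2 + 2 with 1 foot of scrap → $48.

48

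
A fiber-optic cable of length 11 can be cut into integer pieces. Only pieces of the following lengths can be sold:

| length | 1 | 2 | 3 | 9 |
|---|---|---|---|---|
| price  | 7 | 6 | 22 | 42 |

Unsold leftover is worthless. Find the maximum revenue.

Consider every possible first cut. best[k] is the best of p[i]+best[k−i] over all sellable i≤k.
best[1] = 7
best[2] = max(7+7, 6+0) = 14
best[3] = max(7+14, 6+7, 22+0) = 22
best[4] = max(7+22, 6+14, 22+7) = 29
best[5] = max(7+29, 6+22, 22+14) = 36
best[6] = max(7+36, 6+29, 22+22) = 44
best[7] = max(7+44, 6+36, 22+29) = 51
best[8] = max(7+51, 6+44, 22+36) = 58
best[9] = max(7+58, 6+51, 22+44, 42+0) = 66
best[10] = max(7+66, 6+58, 22+51, 42+7) = 73
best[11] = max(7+73, 6+66, 22+58, 42+14) = 80
One optimal cutting: 3 + 3 + 3 + 1 + 1 → $80.

80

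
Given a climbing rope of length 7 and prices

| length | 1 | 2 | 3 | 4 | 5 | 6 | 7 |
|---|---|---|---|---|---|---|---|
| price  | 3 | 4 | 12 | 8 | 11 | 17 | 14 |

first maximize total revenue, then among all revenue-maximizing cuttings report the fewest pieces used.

3

Let r[k] be the best obtainable value from length k. For each k, try every first piece i and keep the best of price[i] + r[k−i].
r[1] = 3
r[2] = max(3+3, 4+0) = 6
r[3] = max(3+6, 4+3, 12+0) = 12
r[4] = max(3+12, 4+6, 12+3, 8+0) = 15
r[5] = max(3+15, 4+12, 12+6, 8+3, 11+0) = 18
r[6] = max(3+18, 4+15, 12+12, 8+6, 11+3, 17+0) = 24
r[7] = max(3+24, 4+18, 12+15, …, 17+3, 14+0) = 27
Maximum revenue is €27.
Now minimize piece count subject to staying optimal: for each k, pieces[k] = 1 + min over i with p[i]+r[k−i]=r[k] of pieces[k−i].
pieces[4] = 2
pieces[5] = 3
pieces[6] = 2
pieces[7] = 3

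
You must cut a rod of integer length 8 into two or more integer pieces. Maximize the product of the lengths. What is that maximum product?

18

Let m[k] be the best product for length k (with at least one cut). For each first piece i, the rest contributes max(k−i, m[k−i]).
m[2] = 1*max(1,0) = 1*1 = 1
m[3] = max(1*2, 2*1) = 2
m[4] = max(1*3, 2*2, 3*1) = 4
m[5] = max(1*4, 2*3, 3*2, 4*1) = 6
m[6] = max(1*6, 2*4, 3*3, 4*2, 5*1) = 9
m[7] = max(1*9, 2*6, 3*4, 4*3, 5*2, 6*1) = 12
m[8] = max(1*12, 2*9, 3*6, …, 6*2, 7*1) = 18
One optimal split: 3 + 3 + 2; product 3*3*2 = 18.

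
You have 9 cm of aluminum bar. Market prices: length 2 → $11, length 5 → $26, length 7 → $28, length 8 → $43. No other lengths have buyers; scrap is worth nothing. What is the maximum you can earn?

48

Build r[k] bottom-up: r[k] = max over allowed piece i of (p[i] + r[k−i]).
r[1] = 0
r[2] = 11
r[3] = 11
r[4] = 22  (first piece 2, then r[2]=11)
r[5] = max(11+11, 26+0) = 26
r[6] = max(11+22, 26+0) = 33
r[7] = max(11+26, 26+11, 28+0) = 37
r[8] = max(11+33, 26+11, 28+0, 43+0) = 44
r[9] = max(11+37, 26+22, 28+11, 43+0) = 48
One optimal cutting: 5 + 2 + 2 → $48.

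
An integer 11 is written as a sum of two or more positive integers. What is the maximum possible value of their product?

Let prod[k] be the best product for length k (with at least one cut). For each first piece i, the rest contributes max(k−i, prod[k−i]).
prod[2] = 1·max(1,0) = 1·1 = 1
prod[3] = 1·max(2,1) = 1·2 = 2
prod[4] = 2·max(2,1) = 2·2 = 4
prod[5] = 2·max(3,2) = 2·3 = 6
prod[6] = 3·max(3,2) = 3·3 = 9
prod[7] = 2·max(5,6) = 2·6 = 12
prod[8] = 2·max(6,9) = 2·9 = 18
prod[9] = 3·max(6,9) = 3·9 = 27
prod[10] = 2·max(8,18) = 2·18 = 36
prod[11] = 2·max(9,27) = 2·27 = 54
One optimal split: 3 + 3 + 3 + 2; product 3·3·3·2 = 54.

54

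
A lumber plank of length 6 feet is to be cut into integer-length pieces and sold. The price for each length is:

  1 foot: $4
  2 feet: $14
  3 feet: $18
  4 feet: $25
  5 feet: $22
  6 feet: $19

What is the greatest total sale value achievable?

42

Let v[k] be the best obtainable value from length k. For each k, try every first piece i and keep the best of price[i] + v[k−i].
v[1] = 4
v[2] = max(4+4, 14+0) = 14
v[3] = max(4+14, 14+4, 18+0) = 18
v[4] = max(4+18, 14+14, 18+4, 25+0) = 28
v[5] = max(4+28, 14+18, 18+14, 25+4, 22+0) = 32
v[6] = max(4+32, 14+28, 18+18, 25+14, 22+4, 19+0) = 42
One optimal cutting: 2 + 2 + 2 → $14 + $14 + $14 = $42.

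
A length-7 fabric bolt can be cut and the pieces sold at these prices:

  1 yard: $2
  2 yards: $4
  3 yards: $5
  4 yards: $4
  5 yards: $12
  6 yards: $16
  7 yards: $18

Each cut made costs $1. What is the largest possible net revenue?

18

Consider every possible first cut. r[k] is the best of p[i]+r[k−i] over all sellable i≤k, charging 1 whenever i<k.
r[1] = 2
r[2] = max(2+2-1, 4+0) = 4
r[3] = max(2+4-1, 4+2-1, 5+0) = 5
r[4] = max(2+5-1, 4+4-1, 5+2-1, 4+0) = 7
r[5] = max(2+7-1, 4+5-1, 5+4-1, 4+2-1, 12+0) = 12
r[6] = max(2+12-1, 4+7-1, 5+5-1, 4+4-1, 12+2-1, 16+0) = 16
r[7] = max(2+16-1, 4+12-1, 5+7-1, …, 16+2-1, 18+0) = 18
Best is to make no cuts and sell whole for $18.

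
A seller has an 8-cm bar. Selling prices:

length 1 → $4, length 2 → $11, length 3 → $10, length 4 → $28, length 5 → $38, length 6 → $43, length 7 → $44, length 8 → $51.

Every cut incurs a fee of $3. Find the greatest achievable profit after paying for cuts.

Build v[k] bottom-up: v[k] = max over allowed piece i of (p[i] + v[k−i]) − 3 per cut.
v[1] = 4
v[2] = 11
v[3] = 12  (first piece 1, then v[2]=11)
v[4] = 28
v[5] = 38
v[6] = 43
v[7] = 46  (first piece 2, then v[5]=38)
v[8] = 53  (first piece 4, then v[4]=28)
One optimal plan: pieces 4 + 4 (1 cut) → $56 − $3 = $53.

53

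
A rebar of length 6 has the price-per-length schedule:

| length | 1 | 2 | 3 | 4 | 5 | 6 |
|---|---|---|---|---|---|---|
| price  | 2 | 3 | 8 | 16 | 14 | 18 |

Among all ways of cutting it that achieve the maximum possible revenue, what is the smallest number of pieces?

Build r[k] bottom-up: r[k] = max over allowed piece i of (p[i] + r[k−i]).
r[1] = 2
r[2] = 4  (first piece 1, then r[1]=2)
r[3] = 8
r[4] = 16
r[5] = 18  (first piece 1, then r[4]=16)
r[6] = 20  (first piece 1, then r[5]=18)
Maximum revenue is ₹20.
Now minimize piece count subject to staying optimal: for each k, pieces[k] = 1 + min over i with p[i]+r[k−i]=r[k] of pieces[k−i].
pieces[3] = 1
pieces[4] = 1
pieces[5] = 2
pieces[6] = 3

3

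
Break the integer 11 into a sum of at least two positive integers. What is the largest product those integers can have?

Let prod[k] be the best product for length k (with at least one cut). For each first piece i, the rest contributes max(k−i, prod[k−i]).
prod[2] = 1×max(1,0) = 1×1 = 1
prod[3] = max(1×2, 2×1) = 2
prod[4] = max(1×3, 2×2, 3×1) = 4
prod[5] = max(1×4, 2×3, 3×2, 4×1) = 6
prod[6] = max(1×6, 2×4, 3×3, 4×2, 5×1) = 9
prod[7] = max(1×9, 2×6, 3×4, 4×3, 5×2, 6×1) = 12
prod[8] = max(1×12, 2×9, 3×6, …, 6×2, 7×1) = 18
prod[9] = max(1×18, 2×12, 3×9, …, 7×2, 8×1) = 27
prod[10] = max(1×27, 2×18, 3×12, …, 8×2, 9×1) = 36
prod[11] = max(1×36, 2×27, 3×18, …, 9×2, 10×1) = 54
One optimal split: 3 + 3 + 3 + 2; product 3×3×3×2 = 54.

54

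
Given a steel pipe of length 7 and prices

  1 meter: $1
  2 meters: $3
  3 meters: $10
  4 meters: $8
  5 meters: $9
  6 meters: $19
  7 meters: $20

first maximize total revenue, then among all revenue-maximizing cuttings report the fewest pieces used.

3

Consider every possible first cut. r[k] is the best of p[i]+r[k−i] over all sellable i≤k.
r[1] = 1
r[2] = 3
r[3] = 10
r[4] = 11  (first piece 1, then r[3]=10)
r[5] = 13  (first piece 2, then r[3]=10)
r[6] = 20  (first piece 3, then r[3]=10)
r[7] = 21  (first piece 1, then r[6]=20)
Maximum revenue is $21.
Now minimize piece count subject to staying optimal: for each k, pieces[k] = 1 + min over i with p[i]+r[k−i]=r[k] of pieces[k−i].
pieces[4] = 2
pieces[5] = 2
pieces[6] = 2
pieces[7] = 3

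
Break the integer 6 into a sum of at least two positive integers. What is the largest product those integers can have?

9

Fill P[k] for k=2..6: at each k try every first piece i and multiply by the better of (k−i) uncut or P[k−i].
P[2] = 1×max(1,0) = 1×1 = 1
P[3] = 1×max(2,1) = 1×2 = 2
P[4] = 2×max(2,1) = 2×2 = 4
P[5] = 2×max(3,2) = 2×3 = 6
P[6] = 3×max(3,2) = 3×3 = 9
One optimal split: 3 + 3; product 3×3 = 9.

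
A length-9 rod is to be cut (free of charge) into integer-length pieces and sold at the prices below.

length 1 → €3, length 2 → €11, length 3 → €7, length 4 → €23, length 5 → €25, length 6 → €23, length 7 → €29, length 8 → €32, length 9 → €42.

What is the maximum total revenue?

Consider every possible first cut. best[k] is the best of p[i]+best[k−i] over all sellable i≤k.
best[1] = 3
best[2] = 11
best[3] = 14  (first piece 1, then best[2]=11)
best[4] = 23
best[5] = 26  (first piece 1, then best[4]=23)
best[6] = 34  (first piece 2, then best[4]=23)
best[7] = 37  (first piece 1, then best[6]=34)
best[8] = 46  (first piece 4, then best[4]=23)
best[9] = 49  (first piece 1, then best[8]=46)
One optimal cutting: 4 + 4 + 1 → €23 + €23 + €3 = €49.

49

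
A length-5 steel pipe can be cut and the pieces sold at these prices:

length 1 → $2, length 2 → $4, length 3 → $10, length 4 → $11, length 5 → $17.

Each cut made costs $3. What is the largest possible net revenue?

Build v[k] bottom-up: v[k] = max over allowed piece i of (p[i] + v[k−i]) − 3 per cut.
v[1] = 2
v[2] = max(2+2-3, 4+0) = 4
v[3] = max(2+4-3, 4+2-3, 10+0) = 10
v[4] = max(2+10-3, 4+4-3, 10+2-3, 11+0) = 11
v[5] = max(2+11-3, 4+10-3, 10+4-3, 11+2-3, 17+0) = 17
Best is to make no cuts and sell whole for $17.

17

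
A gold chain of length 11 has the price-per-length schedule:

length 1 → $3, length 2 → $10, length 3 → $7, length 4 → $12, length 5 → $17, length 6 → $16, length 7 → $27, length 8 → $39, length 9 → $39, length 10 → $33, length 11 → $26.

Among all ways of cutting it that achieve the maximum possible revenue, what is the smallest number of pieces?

Consider every possible first cut. r[k] is the best of p[i]+r[k−i] over all sellable i≤k.
r[1] = 3
r[2] = 10
r[3] = 13  (first piece 1, then r[2]=10)
r[4] = 20  (first piece 2, then r[2]=10)
r[5] = 23  (first piece 1, then r[4]=20)
r[6] = 30  (first piece 2, then r[4]=20)
r[7] = 33  (first piece 1, then r[6]=30)
r[8] = 40  (first piece 2, then r[6]=30)
r[9] = 43  (first piece 1, then r[8]=40)
r[10] = 50  (first piece 2, then r[8]=40)
r[11] = 53  (first piece 1, then r[10]=50)
Maximum revenue is $53.
Now minimize piece count subject to staying optimal: for each k, pieces[k] = 1 + min over i with p[i]+r[k−i]=r[k] of pieces[k−i].
pieces[8] = 4
pieces[9] = 5
pieces[10] = 5
pieces[11] = 6

6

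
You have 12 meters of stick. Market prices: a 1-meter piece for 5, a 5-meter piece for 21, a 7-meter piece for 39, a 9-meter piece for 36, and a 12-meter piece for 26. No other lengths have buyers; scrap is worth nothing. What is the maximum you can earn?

64

Build best[k] bottom-up: best[k] = max over allowed piece i of (p[i] + best[k−i]).
best[1] = 5
best[2] = 10  (first piece 1, then best[1]=5)
best[3] = 15  (first piece 1, then best[2]=10)
best[4] = 20  (first piece 1, then best[3]=15)
best[5] = max(5+20, 21+0) = 25
best[6] = max(5+25, 21+5) = 30
best[7] = max(5+30, 21+10, 39+0) = 39
best[8] = max(5+39, 21+15, 39+5) = 44
best[9] = max(5+44, 21+20, 39+10, 36+0) = 49
best[10] = max(5+49, 21+25, 39+15, 36+5) = 54
best[11] = max(5+54, 21+30, 39+20, 36+10) = 59
best[12] = max(5+59, 21+39, 39+25, 36+15, 26+0) = 64
One optimal cutting: 7 + 1 + 1 + 1 + 1 + 1 → 64.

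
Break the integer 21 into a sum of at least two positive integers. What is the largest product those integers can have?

Let g[k] be the best product for length k (with at least one cut). For each first piece i, the rest contributes max(k−i, g[k−i]).
g[2] = 1·max(1,0) = 1·1 = 1
g[3] = max(1·2, 2·1) = 2
g[4] = max(1·3, 2·2, 3·1) = 4
g[5] = max(1·4, 2·3, 3·2, 4·1) = 6
g[6] = max(1·6, 2·4, 3·3, 4·2, 5·1) = 9
g[7] = max(1·9, 2·6, 3·4, 4·3, 5·2, 6·1) = 12
g[8] = max(1·12, 2·9, 3·6, …, 6·2, 7·1) = 18
g[9] = max(1·18, 2·12, 3·9, …, 7·2, 8·1) = 27
g[10] = max(1·27, 2·18, 3·12, …, 8·2, 9·1) = 36
g[11] = max(1·36, 2·27, 3·18, …, 9·2, 10·1) = 54
g[12] = max(1·54, 2·36, 3·27, …, 10·2, 11·1) = 81
g[13] = max(1·81, 2·54, 3·36, …, 11·2, 12·1) = 108
g[14] = max(1·108, 2·81, 3·54, …, 12·2, 13·1) = 162
g[15] = max(1·162, 2·108, 3·81, …, 13·2, 14·1) = 243
g[16] = max(1·243, 2·162, 3·108, …, 14·2, 15·1) = 324
g[17] = max(1·324, 2·243, 3·162, …, 15·2, 16·1) = 486
g[18] = max(1·486, 2·324, 3·243, …, 16·2, 17·1) = 729
g[19] = max(1·729, 2·486, 3·324, …, 17·2, 18·1) = 972
g[20] = max(1·972, 2·729, 3·486, …, 18·2, 19·1) = 1458
g[21] = max(1·1458, 2·972, 3·729, …, 19·2, 20·1) = 2187
One optimal split: 3 + 3 + 3 + 3 + 3 + 3 + 3; product 3·3·3·3·3·3·3 = 2187.

2187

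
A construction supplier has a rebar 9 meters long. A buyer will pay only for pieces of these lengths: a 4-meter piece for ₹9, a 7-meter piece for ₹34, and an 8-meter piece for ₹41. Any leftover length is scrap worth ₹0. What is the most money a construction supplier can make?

Let r[k] be the best obtainable value from length k. For each k, try every first piece i and keep the best of price[i] + r[k−i].
r[1] = 0
r[2] = 0
r[3] = 0
r[4] = 9
r[5] = 9
r[6] = 9
r[7] = 34
r[8] = 41
r[9] = 41
One optimal cutting: pieces 8 with 1 meter of scrap → ₹41.

41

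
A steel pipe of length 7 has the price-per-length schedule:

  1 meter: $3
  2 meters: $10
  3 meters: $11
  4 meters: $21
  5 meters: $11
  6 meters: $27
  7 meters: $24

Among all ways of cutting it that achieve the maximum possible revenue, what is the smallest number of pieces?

3

Let r[k] be the best obtainable value from length k. For each k, try every first piece i and keep the best of price[i] + r[k−i].
r[1] = 3
r[2] = max(3+3, 10+0) = 10
r[3] = max(3+10, 10+3, 11+0) = 13
r[4] = max(3+13, 10+10, 11+3, 21+0) = 21
r[5] = max(3+21, 10+13, 11+10, 21+3, 11+0) = 24
r[6] = max(3+24, 10+21, 11+13, 21+10, 11+3, 27+0) = 31
r[7] = max(3+31, 10+24, 11+21, …, 27+3, 24+0) = 34
Maximum revenue is $34.
Now minimize piece count subject to staying optimal: for each k, pieces[k] = 1 + min over i with p[i]+r[k−i]=r[k] of pieces[k−i].
pieces[4] = 1
pieces[5] = 2
pieces[6] = 2
pieces[7] = 3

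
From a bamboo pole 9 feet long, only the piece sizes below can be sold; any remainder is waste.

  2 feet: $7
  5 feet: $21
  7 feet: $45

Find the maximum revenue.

52

Build best[k] bottom-up: best[k] = max over allowed piece i of (p[i] + best[k−i]).
best[1] = 0
best[2] = 7
best[3] = 7
best[4] = 14  (first piece 2, then best[2]=7)
best[5] = max(7+7, 21+0) = 21
best[6] = max(7+14, 21+0) = 21
best[7] = max(7+21, 21+7, 45+0) = 45
best[8] = max(7+21, 21+7, 45+0) = 45
best[9] = max(7+45, 21+14, 45+7) = 52
One optimal cutting: 7 + 2 → $52.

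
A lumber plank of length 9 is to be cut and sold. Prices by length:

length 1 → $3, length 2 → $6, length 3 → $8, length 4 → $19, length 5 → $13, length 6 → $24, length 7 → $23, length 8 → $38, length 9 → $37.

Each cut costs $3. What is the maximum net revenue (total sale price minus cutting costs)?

38

Consider every possible first cut. net[k] is the best of p[i]+net[k−i] over all sellable i≤k, charging 3 whenever i<k.
net[1] = 3
net[2] = max(3+3-3, 6+0) = 6
net[3] = max(3+6-3, 6+3-3, 8+0) = 8
net[4] = max(3+8-3, 6+6-3, 8+3-3, 19+0) = 19
net[5] = max(3+19-3, 6+8-3, 8+6-3, 19+3-3, 13+0) = 19
net[6] = max(3+19-3, 6+19-3, 8+8-3, 19+6-3, 13+3-3, 24+0) = 24
net[7] = max(3+24-3, 6+19-3, 8+19-3, …, 24+3-3, 23+0) = 24
net[8] = max(3+24-3, 6+24-3, 8+19-3, …, 23+3-3, 38+0) = 38
net[9] = max(3+38-3, 6+24-3, 8+24-3, …, 38+3-3, 37+0) = 38
One optimal plan: pieces 8 + 1 (1 cut) → $41 − $3 = $38.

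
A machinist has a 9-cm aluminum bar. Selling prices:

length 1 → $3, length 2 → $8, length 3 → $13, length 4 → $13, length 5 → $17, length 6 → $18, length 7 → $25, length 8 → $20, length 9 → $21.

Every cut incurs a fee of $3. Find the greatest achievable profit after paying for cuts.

Let v[k] be the best obtainable value from length k. For each k, try every first piece i and keep the best of price[i] + v[k−i] minus the 3 cut fee when i<k.
v[1] = 3
v[2] = 8
v[3] = 13
v[4] = 13  (first piece 1, then v[3]=13)
v[5] = 18  (first piece 2, then v[3]=13)
v[6] = 23  (first piece 3, then v[3]=13)
v[7] = 25
v[8] = 28  (first piece 2, then v[6]=23)
v[9] = 33  (first piece 3, then v[6]=23)
One optimal plan: pieces 3 + 3 + 3 (2 cuts) → $39 − $6 = $33.

33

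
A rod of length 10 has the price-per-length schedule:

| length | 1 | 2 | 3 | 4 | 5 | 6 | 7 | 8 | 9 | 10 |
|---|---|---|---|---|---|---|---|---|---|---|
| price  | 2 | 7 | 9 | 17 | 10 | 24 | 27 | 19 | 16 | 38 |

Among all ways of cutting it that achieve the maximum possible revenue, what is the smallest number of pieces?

2

Consider every possible first cut. r[k] is the best of p[i]+r[k−i] over all sellable i≤k.
r[1] = 2
r[2] = 7
r[3] = 9  (first piece 1, then r[2]=7)
r[4] = 17
r[5] = 19  (first piece 1, then r[4]=17)
r[6] = 24  (first piece 2, then r[4]=17)
r[7] = 27
r[8] = 34  (first piece 4, then r[4]=17)
r[9] = 36  (first piece 1, then r[8]=34)
r[10] = 41  (first piece 2, then r[8]=34)
Maximum revenue is €41.
Now minimize piece count subject to staying optimal: for each k, pieces[k] = 1 + min over i with p[i]+r[k−i]=r[k] of pieces[k−i].
pieces[7] = 1
pieces[8] = 2
pieces[9] = 3
pieces[10] = 2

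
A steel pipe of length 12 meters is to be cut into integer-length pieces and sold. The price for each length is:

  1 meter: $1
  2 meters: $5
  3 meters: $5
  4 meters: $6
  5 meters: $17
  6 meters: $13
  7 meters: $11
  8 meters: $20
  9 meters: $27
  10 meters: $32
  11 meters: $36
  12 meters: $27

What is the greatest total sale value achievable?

39

Build v[k] bottom-up: v[k] = max over allowed piece i of (p[i] + v[k−i]).
v[1] = 1
v[2] = 5
v[3] = 6  (first piece 1, then v[2]=5)
v[4] = 10  (first piece 2, then v[2]=5)
v[5] = 17
v[6] = 18  (first piece 1, then v[5]=17)
v[7] = 22  (first piece 2, then v[5]=17)
v[8] = 23  (first piece 1, then v[7]=22)
v[9] = 27  (first piece 2, then v[7]=22)
v[10] = 34  (first piece 5, then v[5]=17)
v[11] = 36
v[12] = 39  (first piece 2, then v[10]=34)
One optimal cutting: 5 + 5 + 2 → $17 + $17 + $5 = $39.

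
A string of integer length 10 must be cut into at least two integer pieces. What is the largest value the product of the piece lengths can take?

36

Define g[k] = max over 1≤i<k of i · max(k−i, g[k−i]); the inner max lets the remainder stay uncut if that's better.
g[2] = 1*max(1,0) = 1*1 = 1
g[3] = 1*max(2,1) = 1*2 = 2
g[4] = 2*max(2,1) = 2*2 = 4
g[5] = 2*max(3,2) = 2*3 = 6
g[6] = 3*max(3,2) = 3*3 = 9
g[7] = 2*max(5,6) = 2*6 = 12
g[8] = 2*max(6,9) = 2*9 = 18
g[9] = 3*max(6,9) = 3*9 = 27
g[10] = 2*max(8,18) = 2*18 = 36
One optimal split: 3 + 3 + 2 + 2; product 3*3*2*2 = 36.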